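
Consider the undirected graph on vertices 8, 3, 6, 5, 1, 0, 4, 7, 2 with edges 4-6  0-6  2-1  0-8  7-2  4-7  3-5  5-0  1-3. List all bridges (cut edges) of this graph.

0-8

The edges on the cycle 4-7-2-1-3-5-0-6-4 are not bridges since each lies on that cycle.
But removing 8-0 disconnects 8 from 0 — this is a bridge.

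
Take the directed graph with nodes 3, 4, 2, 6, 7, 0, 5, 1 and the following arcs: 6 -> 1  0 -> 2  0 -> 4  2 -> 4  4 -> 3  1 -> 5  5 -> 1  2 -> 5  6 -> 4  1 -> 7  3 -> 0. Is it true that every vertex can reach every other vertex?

There is no directed path from 0 to 6, so the graph is not strongly connected.

No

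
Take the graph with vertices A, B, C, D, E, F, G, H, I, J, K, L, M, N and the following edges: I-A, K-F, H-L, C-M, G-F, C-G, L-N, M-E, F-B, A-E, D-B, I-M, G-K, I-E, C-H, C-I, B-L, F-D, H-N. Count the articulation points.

1

Removing C increases the component count from 2 to 3, so C is a cut vertex.
By contrast removing D leaves 2 components; it is not a cut vertex. No other vertex is a cut vertex either.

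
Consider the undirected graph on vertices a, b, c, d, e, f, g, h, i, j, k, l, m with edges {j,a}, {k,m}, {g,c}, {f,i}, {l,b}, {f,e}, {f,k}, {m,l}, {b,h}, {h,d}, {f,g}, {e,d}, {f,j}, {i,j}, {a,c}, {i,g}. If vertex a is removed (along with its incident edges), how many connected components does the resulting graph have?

With a gone, the remaining components are: {b, c, d, e, f, g, h, i, j, k, l, m}.
That is 1 component.

1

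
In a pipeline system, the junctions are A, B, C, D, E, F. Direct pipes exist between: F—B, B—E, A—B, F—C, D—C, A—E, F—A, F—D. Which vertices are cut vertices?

Removing F increases the component count from 1 to 2, so F is a cut vertex.
By contrast removing B leaves 1 component; it is not a cut vertex. No other vertex is a cut vertex either.

F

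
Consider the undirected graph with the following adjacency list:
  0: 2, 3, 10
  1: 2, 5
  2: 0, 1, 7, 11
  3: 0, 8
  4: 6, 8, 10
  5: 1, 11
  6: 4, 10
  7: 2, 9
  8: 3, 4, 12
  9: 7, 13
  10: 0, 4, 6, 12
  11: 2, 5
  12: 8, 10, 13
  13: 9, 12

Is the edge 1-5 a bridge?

After removing 1-5, the path 1-2-11-5 still connects them, so the edge is not a bridge.

No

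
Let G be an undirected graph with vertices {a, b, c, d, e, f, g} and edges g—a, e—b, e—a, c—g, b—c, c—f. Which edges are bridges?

The edges on the cycle e-b-c-g-a-e are not bridges since each lies on that cycle.
But removing c—f disconnects c from f — this is a bridge.

c-f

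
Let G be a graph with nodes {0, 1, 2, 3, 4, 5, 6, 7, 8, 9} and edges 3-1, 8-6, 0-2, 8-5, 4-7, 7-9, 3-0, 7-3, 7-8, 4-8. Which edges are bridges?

The edges on the cycle 4-7-8-4 are not bridges since each lies on that cycle.
But removing 7-3 disconnects 7 from 3; removing 3-1 disconnects 3 from 1; removing 8-5 disconnects 8 from 5; removing 3-0 disconnects 3 from 0 — these are bridges.
In total 7 edges are bridges.

0-2, 0-3, 1-3, 3-7, 5-8, 6-8, 7-9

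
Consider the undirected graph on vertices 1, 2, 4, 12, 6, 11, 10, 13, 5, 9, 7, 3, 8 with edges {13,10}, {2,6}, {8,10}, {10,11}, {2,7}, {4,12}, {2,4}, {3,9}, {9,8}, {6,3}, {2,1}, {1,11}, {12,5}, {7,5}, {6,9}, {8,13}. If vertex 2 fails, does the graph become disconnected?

Yes

Deleting 2 raises the number of components from 1 to 2, so 2 is a cut vertex.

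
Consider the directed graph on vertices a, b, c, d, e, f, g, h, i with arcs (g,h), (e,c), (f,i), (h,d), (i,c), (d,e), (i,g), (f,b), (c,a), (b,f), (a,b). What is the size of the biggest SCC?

{a, b, c, d, e, f, g, h, i} are all mutually reachable — one SCC of size 9.
The largest has 9 vertices.

9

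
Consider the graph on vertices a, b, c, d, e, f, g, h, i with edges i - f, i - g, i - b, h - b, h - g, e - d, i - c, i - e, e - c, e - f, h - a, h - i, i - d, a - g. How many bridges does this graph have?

0

The edges on the cycle h-i-b-h are not bridges since each lies on that cycle.
Every edge lies on some cycle, so there are no bridges.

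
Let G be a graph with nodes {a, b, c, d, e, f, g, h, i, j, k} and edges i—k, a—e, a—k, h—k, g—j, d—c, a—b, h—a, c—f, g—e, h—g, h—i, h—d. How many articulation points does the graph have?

Removing a increases the component count from 1 to 2, so a is a cut vertex.
Removing c increases the component count from 1 to 2, so c is a cut vertex.
Removing d increases the component count from 1 to 2, so d is a cut vertex.
Likewise g, h are cut vertices.
By contrast removing e leaves 1 component; it is not a cut vertex. No other vertex is a cut vertex either.

5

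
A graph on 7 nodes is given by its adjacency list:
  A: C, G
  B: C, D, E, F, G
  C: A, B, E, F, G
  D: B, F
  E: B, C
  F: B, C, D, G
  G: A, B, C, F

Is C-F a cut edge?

No

After removing C-F, the path C-B-F still connects them, so the edge is not a bridge.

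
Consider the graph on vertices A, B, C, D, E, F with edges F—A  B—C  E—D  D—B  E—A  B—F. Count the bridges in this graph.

1

The edges on the cycle E-D-B-F-A-E are not bridges since each lies on that cycle.
But removing B—C disconnects B from C — this is a bridge.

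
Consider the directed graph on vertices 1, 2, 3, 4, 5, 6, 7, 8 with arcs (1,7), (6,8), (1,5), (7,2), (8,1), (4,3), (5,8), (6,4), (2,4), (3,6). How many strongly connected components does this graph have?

1

{1, 2, 3, 4, 5, 6, 7, 8} are all mutually reachable — one SCC of size 8.
That gives 1 strongly connected component.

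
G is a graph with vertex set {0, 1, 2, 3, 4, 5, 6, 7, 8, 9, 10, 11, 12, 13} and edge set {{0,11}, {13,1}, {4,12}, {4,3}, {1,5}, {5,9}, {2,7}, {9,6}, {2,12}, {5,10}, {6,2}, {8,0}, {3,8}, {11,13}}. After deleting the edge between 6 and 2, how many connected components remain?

1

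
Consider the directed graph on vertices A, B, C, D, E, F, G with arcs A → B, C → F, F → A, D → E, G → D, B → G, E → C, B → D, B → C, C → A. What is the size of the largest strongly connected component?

{A, B, C, D, E, F, G} are all mutually reachable — one SCC of size 7.
The largest has 7 vertices.

7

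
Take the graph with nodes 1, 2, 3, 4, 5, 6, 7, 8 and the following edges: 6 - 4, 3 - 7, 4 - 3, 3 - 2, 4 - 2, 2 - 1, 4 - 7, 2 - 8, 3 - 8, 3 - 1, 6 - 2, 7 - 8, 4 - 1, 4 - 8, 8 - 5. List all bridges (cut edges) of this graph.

5-8

The edges on the cycle 4-3-7-4 are not bridges since each lies on that cycle.
But removing 5 - 8 disconnects 5 from 8 — this is a bridge.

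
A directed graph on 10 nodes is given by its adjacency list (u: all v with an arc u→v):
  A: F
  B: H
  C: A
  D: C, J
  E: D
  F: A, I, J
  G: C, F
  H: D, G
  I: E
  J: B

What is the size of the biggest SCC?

10

{A, B, C, D, E, F, G, H, I, J} are all mutually reachable — one SCC of size 10.
The largest has 10 vertices.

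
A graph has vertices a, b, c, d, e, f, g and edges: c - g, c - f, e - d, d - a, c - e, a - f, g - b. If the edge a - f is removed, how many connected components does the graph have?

1

a and f are still connected via a-d-e-c-f, so the component count stays at 1.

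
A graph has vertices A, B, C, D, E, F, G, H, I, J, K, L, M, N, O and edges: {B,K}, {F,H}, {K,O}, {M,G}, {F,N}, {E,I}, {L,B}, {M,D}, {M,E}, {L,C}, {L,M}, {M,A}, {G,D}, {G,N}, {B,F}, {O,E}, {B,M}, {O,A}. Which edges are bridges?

The edges on the cycle B-M-E-O-K-B are not bridges since each lies on that cycle.
But removing I - E disconnects I from E; removing C - L disconnects C from L; removing F - H disconnects F from H — these are bridges.

C-L, E-I, F-H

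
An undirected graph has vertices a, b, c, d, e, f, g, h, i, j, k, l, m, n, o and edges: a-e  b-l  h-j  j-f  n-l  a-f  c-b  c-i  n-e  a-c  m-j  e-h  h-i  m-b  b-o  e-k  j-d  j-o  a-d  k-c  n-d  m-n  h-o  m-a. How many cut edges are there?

0

The edges on the cycle m-n-e-h-j-m are not bridges since each lies on that cycle.
Every edge lies on some cycle, so there are no bridges.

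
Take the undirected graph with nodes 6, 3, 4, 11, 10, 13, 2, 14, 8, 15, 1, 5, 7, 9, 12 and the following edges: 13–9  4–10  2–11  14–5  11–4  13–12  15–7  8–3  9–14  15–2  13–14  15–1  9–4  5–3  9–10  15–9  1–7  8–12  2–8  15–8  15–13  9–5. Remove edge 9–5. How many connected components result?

9 and 5 are still connected via 9-14-5, so the component count stays at 2.

2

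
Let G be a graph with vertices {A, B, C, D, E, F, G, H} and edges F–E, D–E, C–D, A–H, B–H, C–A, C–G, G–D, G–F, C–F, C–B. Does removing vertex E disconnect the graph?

Deleting E leaves 1 component (was 1) (its neighbors D, F remain connected to each other), so E is not a cut vertex.

No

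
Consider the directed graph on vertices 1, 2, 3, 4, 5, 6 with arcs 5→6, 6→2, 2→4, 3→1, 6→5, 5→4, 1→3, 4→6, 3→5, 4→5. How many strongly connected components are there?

{2, 4, 5, 6} are all mutually reachable — one SCC of size 4.
{1, 3} are all mutually reachable — one SCC of size 2.
That gives 2 strongly connected components.

2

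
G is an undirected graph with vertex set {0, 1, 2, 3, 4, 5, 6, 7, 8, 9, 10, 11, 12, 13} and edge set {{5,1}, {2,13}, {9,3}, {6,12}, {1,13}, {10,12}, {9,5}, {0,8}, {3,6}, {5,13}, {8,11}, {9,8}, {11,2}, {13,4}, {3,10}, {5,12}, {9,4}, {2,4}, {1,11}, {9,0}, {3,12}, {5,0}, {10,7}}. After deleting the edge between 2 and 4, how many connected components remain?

1

2 and 4 are still connected via 2-13-4, so the component count stays at 1.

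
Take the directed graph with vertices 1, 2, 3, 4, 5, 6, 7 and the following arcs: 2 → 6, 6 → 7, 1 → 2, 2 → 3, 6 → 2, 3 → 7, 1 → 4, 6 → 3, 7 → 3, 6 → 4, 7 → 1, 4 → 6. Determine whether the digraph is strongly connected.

No

There is no directed path from 1 to 5, so the graph is not strongly connected.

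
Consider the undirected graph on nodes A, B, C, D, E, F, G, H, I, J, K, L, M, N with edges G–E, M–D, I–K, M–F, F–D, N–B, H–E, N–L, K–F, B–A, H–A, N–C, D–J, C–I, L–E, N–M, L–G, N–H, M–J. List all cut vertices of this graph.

Removing N increases the component count from 1 to 2, so N is a cut vertex.
By contrast removing M leaves 1 component; it is not a cut vertex. No other vertex is a cut vertex either.

N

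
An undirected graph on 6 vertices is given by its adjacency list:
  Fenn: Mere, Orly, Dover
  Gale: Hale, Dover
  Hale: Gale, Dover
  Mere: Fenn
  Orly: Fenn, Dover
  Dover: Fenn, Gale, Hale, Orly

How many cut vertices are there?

Removing Fenn increases the component count from 1 to 2, so Fenn is a cut vertex.
Removing Dover increases the component count from 1 to 2, so Dover is a cut vertex.
By contrast removing Orly leaves 1 component; it is not a cut vertex. No other vertex is a cut vertex either.

2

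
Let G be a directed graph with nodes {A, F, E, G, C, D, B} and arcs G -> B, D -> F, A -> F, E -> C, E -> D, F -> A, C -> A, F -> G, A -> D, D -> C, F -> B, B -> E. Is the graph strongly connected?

From B we can reach every vertex (A, B, C, D, E, F, G), and every vertex can reach B (A, B, C, D, E, F, G). So the whole graph is one strongly connected component.

Yes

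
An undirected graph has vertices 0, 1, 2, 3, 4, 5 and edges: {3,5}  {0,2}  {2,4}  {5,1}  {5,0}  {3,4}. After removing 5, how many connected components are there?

2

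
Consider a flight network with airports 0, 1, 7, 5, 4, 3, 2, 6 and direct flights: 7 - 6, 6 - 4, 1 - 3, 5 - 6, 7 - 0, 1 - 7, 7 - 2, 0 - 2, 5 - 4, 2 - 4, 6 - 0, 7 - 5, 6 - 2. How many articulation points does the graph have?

2

Removing 1 increases the component count from 1 to 2, so 1 is a cut vertex.
Removing 7 increases the component count from 1 to 2, so 7 is a cut vertex.
By contrast removing 5 leaves 1 component; it is not a cut vertex. No other vertex is a cut vertex either.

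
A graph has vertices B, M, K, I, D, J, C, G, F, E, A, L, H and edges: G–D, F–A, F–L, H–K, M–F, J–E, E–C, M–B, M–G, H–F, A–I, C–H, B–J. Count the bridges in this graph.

The edges on the cycle M-B-J-E-C-H-F-M are not bridges since each lies on that cycle.
But removing F–L disconnects F from L; removing K–H disconnects K from H; removing A–I disconnects A from I; removing G–D disconnects G from D — these are bridges.
In total 6 edges are bridges.

6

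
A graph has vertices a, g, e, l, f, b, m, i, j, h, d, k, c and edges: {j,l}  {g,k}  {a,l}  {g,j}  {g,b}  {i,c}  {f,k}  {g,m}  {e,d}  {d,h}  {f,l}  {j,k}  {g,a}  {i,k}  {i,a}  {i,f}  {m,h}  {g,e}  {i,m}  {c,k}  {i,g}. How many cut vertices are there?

1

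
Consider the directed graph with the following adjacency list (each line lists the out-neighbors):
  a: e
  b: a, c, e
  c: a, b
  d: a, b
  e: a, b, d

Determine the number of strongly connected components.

1

{a, b, c, d, e} are all mutually reachable — one SCC of size 5.
That gives 1 strongly connected component.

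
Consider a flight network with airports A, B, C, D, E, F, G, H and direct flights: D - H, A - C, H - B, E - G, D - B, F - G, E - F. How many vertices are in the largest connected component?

Starting from A we can reach A, C. That is one component of size 2.
Starting from B we can reach B, D, H. That is one component of size 3.
Starting from E we can reach E, F, G. That is one component of size 3.
The largest has 3 vertices.

3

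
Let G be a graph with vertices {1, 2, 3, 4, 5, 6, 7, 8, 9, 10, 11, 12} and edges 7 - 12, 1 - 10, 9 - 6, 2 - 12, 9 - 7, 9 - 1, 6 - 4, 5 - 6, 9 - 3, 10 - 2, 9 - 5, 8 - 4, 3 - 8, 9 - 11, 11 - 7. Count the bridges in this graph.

The edges on the cycle 9-1-10-2-12-7-9 are not bridges since each lies on that cycle.
Every edge lies on some cycle, so there are no bridges.

0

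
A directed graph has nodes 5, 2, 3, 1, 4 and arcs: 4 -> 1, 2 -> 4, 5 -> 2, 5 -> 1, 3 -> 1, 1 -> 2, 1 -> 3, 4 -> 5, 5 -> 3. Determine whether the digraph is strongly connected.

From 2 we can reach every vertex (1, 2, 3, 4, 5), and every vertex can reach 2 (1, 2, 3, 4, 5). So the whole graph is one strongly connected component.

Yes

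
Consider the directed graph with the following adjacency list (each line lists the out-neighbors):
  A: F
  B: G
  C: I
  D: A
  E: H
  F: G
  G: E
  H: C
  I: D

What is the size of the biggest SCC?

8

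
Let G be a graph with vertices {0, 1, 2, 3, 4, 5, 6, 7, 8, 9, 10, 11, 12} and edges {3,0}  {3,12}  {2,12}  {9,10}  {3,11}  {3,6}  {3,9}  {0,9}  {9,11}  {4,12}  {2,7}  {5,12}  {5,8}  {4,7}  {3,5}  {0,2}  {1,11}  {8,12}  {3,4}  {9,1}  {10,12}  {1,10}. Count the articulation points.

Removing 3 increases the component count from 1 to 2, so 3 is a cut vertex.
By contrast removing 6 leaves 1 component; it is not a cut vertex. No other vertex is a cut vertex either.

1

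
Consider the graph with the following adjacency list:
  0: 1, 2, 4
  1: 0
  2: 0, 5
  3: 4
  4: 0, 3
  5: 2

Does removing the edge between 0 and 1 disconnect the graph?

Yes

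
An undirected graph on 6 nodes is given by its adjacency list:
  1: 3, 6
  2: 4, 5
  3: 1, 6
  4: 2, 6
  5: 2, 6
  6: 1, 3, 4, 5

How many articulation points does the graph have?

Removing 6 increases the component count from 1 to 2, so 6 is a cut vertex.
By contrast removing 4 leaves 1 component; it is not a cut vertex. No other vertex is a cut vertex either.

1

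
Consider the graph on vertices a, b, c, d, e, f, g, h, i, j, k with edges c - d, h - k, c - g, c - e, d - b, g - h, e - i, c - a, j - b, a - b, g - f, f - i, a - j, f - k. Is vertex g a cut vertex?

No

Deleting g leaves 1 component (was 1) (its neighbors c, f, h remain connected to each other), so g is not a cut vertex.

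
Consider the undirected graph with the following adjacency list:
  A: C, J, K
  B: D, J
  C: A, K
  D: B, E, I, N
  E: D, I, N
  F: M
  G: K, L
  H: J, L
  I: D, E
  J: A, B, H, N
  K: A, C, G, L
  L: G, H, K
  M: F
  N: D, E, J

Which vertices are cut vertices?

Removing J increases the component count from 2 to 3, so J is a cut vertex.
By contrast removing L leaves 2 components; it is not a cut vertex. No other vertex is a cut vertex either.

J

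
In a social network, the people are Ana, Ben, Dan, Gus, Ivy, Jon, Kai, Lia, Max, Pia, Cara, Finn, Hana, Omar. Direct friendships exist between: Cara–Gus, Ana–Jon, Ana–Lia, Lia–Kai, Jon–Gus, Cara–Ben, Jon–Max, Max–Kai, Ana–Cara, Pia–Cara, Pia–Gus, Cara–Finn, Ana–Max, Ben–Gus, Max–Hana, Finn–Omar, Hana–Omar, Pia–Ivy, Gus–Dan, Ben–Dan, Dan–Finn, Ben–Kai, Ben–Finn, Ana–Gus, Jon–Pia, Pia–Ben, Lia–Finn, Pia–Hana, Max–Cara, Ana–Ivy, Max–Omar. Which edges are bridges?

The edges on the cycle Jon-Max-Hana-Pia-Jon are not bridges since each lies on that cycle.
Every edge lies on some cycle, so there are no bridges.

none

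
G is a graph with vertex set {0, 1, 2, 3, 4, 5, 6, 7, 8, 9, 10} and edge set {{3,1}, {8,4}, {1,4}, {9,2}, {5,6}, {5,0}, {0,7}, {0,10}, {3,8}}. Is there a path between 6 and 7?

Yes

From 6 we can reach 0, 5, 6, 7, 10, which includes 7.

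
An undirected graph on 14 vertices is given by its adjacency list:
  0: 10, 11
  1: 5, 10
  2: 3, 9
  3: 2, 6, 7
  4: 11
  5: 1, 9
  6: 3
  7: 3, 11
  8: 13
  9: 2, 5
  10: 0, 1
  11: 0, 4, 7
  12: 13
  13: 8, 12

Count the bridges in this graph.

4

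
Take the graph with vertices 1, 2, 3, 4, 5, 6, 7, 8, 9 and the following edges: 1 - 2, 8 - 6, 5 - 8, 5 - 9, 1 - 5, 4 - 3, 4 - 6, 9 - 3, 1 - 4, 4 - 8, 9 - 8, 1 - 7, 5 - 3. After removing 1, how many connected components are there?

3

With 1 gone, the remaining components are: {2}; {7}; {3, 4, 5, 6, 8, 9}.
That is 3 components.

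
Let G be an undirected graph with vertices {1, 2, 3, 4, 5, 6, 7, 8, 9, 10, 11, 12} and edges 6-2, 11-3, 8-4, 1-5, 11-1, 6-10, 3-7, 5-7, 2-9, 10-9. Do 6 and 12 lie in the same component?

The component containing 6 is {2, 6, 9, 10}, and 12 is not in it.

No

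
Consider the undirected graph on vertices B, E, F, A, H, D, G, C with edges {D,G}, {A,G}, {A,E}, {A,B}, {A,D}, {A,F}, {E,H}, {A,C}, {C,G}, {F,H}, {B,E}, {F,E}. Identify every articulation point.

A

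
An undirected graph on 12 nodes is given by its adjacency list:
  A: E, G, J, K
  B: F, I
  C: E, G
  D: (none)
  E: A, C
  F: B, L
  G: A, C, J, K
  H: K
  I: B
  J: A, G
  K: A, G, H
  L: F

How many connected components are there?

3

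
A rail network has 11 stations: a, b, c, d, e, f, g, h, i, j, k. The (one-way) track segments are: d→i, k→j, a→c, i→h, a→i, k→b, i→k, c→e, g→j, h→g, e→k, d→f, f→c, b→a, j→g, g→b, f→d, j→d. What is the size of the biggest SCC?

11

{a, b, c, d, e, f, g, h, i, j, k} are all mutually reachable — one SCC of size 11.
The largest has 11 vertices.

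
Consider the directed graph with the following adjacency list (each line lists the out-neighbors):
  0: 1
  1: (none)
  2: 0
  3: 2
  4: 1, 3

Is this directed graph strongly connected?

No

There is no directed path from 0 to 3, so the graph is not strongly connected.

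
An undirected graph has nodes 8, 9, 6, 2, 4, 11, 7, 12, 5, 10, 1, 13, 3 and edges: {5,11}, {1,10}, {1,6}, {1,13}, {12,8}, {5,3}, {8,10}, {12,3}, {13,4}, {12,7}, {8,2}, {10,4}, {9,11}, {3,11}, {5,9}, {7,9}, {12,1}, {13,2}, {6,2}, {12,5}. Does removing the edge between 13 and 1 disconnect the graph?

No

After removing 13–1, the path 13-2-6-1 still connects them, so the edge is not a bridge.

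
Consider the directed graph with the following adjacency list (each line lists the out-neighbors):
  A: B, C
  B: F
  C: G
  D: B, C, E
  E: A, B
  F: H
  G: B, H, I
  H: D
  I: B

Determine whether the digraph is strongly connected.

Yes

From I we can reach every vertex (A, B, C, D, E, F, G, H, I), and every vertex can reach I (A, B, C, D, E, F, G, H, I). So the whole graph is one strongly connected component.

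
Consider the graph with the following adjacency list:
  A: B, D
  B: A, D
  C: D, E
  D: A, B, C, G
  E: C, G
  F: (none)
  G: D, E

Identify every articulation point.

D

Removing D increases the component count from 2 to 3, so D is a cut vertex.
By contrast removing A leaves 2 components; it is not a cut vertex. No other vertex is a cut vertex either.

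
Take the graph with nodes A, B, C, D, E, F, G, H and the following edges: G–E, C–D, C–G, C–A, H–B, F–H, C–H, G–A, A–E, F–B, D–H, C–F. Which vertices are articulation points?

C

Removing C increases the component count from 1 to 2, so C is a cut vertex.
By contrast removing B leaves 1 component; it is not a cut vertex. No other vertex is a cut vertex either.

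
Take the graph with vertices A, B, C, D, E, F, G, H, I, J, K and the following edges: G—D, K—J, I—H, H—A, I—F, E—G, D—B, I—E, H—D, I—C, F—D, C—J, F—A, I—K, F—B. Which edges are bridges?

The edges on the cycle I-K-J-C-I are not bridges since each lies on that cycle.
Every edge lies on some cycle, so there are no bridges.

none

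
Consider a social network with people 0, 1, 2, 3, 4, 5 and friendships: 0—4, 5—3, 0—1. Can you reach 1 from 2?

No

The component containing 2 is {2}, and 1 is not in it.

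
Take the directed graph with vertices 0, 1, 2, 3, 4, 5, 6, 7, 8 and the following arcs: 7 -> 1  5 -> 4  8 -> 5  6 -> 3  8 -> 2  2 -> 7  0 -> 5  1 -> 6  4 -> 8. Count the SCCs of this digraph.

{4, 5, 8} are all mutually reachable — one SCC of size 3.
{3} is an SCC by itself.
{1} is an SCC by itself.
{7} is an SCC by itself.
{2} is an SCC by itself.
(and 2 more singleton SCCs)
That gives 7 strongly connected components.

7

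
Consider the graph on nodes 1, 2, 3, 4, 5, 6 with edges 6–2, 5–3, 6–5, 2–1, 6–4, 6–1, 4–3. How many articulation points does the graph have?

1

Removing 6 increases the component count from 1 to 2, so 6 is a cut vertex.
By contrast removing 3 leaves 1 component; it is not a cut vertex. No other vertex is a cut vertex either.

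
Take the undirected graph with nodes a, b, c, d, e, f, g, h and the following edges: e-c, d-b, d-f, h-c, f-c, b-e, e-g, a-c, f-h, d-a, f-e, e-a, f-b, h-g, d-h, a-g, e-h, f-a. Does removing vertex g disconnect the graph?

Deleting g leaves 1 component (was 1) (its neighbors a, e, h remain connected to each other), so g is not a cut vertex.

No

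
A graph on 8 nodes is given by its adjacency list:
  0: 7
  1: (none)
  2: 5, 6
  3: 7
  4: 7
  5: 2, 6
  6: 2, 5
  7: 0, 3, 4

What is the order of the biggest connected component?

4

1 is isolated — a component by itself.
Starting from 2 we can reach 2, 5, 6. That is one component of size 3.
Starting from 0 we can reach 0, 3, 4, 7. That is one component of size 4.
The largest has 4 vertices.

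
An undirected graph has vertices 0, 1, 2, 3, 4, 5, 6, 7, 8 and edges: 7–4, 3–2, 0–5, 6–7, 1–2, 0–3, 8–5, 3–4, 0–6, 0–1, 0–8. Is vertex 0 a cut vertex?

Yes

Deleting 0 raises the number of components from 1 to 2, so 0 is a cut vertex.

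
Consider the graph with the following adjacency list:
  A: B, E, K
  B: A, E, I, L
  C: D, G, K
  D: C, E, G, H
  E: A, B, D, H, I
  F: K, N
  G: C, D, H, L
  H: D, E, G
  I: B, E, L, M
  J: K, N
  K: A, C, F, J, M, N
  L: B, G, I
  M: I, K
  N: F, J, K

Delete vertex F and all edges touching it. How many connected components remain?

1

With F gone, the remaining components are: {A, B, C, D, E, G, H, I, J, K, L, M, N}.
That is 1 component.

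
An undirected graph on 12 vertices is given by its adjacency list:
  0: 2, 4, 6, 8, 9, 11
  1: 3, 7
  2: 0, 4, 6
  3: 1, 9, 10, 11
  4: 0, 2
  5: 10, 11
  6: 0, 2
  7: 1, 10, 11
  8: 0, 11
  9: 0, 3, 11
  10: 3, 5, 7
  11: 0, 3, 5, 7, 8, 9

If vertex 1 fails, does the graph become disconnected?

No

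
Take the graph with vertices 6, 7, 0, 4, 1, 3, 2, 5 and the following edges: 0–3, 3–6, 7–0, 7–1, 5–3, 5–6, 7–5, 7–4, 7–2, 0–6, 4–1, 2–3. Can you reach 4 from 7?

From 7 we can reach 0, 1, 2, 3, 4, 5, 6, 7, which includes 4.

Yes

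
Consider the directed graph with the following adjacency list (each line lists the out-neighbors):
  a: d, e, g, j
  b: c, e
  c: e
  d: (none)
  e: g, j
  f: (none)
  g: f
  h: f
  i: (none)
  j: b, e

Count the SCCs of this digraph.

{b, c, e, j} are all mutually reachable — one SCC of size 4.
{f} is an SCC by itself.
{g} is an SCC by itself.
{h} is an SCC by itself.
{a} is an SCC by itself.
(and 2 more singleton SCCs)
That gives 7 strongly connected components.

7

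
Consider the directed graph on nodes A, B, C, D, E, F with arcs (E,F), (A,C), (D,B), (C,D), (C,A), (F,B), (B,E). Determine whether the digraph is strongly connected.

No

There is no directed path from D to A, so the graph is not strongly connected.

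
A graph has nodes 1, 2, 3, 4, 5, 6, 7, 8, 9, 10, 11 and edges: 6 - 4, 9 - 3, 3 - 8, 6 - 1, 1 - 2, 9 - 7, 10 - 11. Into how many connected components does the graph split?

4

5 is isolated — a component by itself.
Starting from 10 we can reach 10, 11. That is one component of size 2.
Starting from 3 we can reach 3, 7, 8, 9. That is one component of size 4.
Starting from 1 we can reach 1, 2, 4, 6. That is one component of size 4.
Total: 4 components.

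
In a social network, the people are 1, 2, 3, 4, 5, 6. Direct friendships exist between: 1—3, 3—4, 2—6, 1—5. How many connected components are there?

2

Starting from 2 we can reach 2, 6. That is one component of size 2.
Starting from 1 we can reach 1, 3, 4, 5. That is one component of size 4.
Total: 2 components.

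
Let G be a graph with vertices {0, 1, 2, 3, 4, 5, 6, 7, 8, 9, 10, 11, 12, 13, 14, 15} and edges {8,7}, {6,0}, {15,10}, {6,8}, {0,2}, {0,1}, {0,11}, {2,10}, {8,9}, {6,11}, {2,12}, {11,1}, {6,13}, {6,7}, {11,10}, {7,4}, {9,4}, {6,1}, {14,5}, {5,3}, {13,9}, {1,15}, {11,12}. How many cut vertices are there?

2

Removing 5 increases the component count from 2 to 3, so 5 is a cut vertex.
Removing 6 increases the component count from 2 to 3, so 6 is a cut vertex.
By contrast removing 15 leaves 2 components; it is not a cut vertex. No other vertex is a cut vertex either.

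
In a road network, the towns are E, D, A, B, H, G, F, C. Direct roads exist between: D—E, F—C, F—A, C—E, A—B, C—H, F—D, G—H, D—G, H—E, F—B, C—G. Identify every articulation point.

F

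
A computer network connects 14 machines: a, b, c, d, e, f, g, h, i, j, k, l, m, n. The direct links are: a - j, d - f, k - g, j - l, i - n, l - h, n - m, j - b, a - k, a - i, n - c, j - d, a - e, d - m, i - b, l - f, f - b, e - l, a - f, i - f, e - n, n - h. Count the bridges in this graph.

The edges on the cycle e-n-h-l-e are not bridges since each lies on that cycle.
But removing k - g disconnects k from g; removing n - c disconnects n from c; removing a - k disconnects a from k — these are bridges.
That makes 3 bridges.

3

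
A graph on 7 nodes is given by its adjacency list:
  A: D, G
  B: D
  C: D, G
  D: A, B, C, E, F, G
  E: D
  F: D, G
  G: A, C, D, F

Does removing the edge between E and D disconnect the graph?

Yes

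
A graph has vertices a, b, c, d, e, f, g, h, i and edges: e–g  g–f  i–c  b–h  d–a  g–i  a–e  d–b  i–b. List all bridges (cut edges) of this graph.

b-h, c-i, f-g

The edges on the cycle d-a-e-g-i-b-d are not bridges since each lies on that cycle.
But removing h–b disconnects h from b; removing g–f disconnects g from f; removing i–c disconnects i from c — these are bridges.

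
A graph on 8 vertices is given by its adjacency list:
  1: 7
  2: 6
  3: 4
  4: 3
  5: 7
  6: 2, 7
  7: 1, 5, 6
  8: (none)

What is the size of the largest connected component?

8 is isolated — a component by itself.
Starting from 3 we can reach 3, 4. That is one component of size 2.
Starting from 1 we can reach 1, 2, 5, 6, 7. That is one component of size 5.
The largest has 5 vertices.

5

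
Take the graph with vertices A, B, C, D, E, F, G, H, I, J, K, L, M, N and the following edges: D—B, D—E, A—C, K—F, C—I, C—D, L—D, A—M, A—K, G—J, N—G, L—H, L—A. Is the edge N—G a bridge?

Removing N—G leaves no path between N and G: the component count goes from 2 to 3. So it is a bridge.

Yes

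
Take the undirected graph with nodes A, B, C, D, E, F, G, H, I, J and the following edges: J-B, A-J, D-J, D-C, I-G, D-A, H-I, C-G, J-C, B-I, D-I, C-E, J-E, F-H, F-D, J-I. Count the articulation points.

Removing G, for instance, still leaves 1 component. No single vertex removal increases the component count — the graph has no articulation points.

0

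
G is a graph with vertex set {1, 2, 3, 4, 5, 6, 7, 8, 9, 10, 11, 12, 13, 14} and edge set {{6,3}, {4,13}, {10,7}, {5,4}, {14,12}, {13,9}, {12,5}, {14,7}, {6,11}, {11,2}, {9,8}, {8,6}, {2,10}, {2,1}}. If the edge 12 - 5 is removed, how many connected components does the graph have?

1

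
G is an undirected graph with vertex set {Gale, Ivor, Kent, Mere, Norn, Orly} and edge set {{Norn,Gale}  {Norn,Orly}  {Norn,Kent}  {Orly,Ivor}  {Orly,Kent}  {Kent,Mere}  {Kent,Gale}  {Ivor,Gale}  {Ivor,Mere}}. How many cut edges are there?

The edges on the cycle Norn-Orly-Ivor-Mere-Kent-Norn are not bridges since each lies on that cycle.
Every edge lies on some cycle, so there are no bridges.

0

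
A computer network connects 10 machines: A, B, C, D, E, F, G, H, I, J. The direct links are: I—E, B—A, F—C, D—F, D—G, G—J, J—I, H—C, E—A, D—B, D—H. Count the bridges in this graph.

The edges on the cycle D-G-J-I-E-A-B-D are not bridges since each lies on that cycle.
Every edge lies on some cycle, so there are no bridges.

0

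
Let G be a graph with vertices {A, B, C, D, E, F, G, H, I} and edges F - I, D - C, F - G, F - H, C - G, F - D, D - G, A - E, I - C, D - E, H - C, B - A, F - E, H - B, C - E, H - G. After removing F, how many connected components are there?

With F gone, the remaining components are: {A, B, C, D, E, G, H, I}.
That is 1 component.

1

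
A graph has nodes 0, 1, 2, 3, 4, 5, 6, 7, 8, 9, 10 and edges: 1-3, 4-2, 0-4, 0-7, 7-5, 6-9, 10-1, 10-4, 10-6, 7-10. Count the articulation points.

5

Removing 1 increases the component count from 2 to 3, so 1 is a cut vertex.
Removing 4 increases the component count from 2 to 3, so 4 is a cut vertex.
Removing 6 increases the component count from 2 to 3, so 6 is a cut vertex.
Likewise 7, 10 are cut vertices.
By contrast removing 5 leaves 2 components; it is not a cut vertex. No other vertex is a cut vertex either.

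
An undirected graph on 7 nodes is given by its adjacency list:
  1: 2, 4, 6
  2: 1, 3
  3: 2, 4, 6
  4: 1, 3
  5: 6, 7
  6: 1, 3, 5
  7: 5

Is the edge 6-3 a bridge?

No

After removing 6-3, the path 6-1-4-3 still connects them, so the edge is not a bridge.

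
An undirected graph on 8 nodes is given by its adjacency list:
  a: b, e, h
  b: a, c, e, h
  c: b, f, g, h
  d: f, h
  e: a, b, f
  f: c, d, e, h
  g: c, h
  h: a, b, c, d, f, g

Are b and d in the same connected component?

From b we can reach a, b, c, d, e, f, g, h, which includes d.

Yes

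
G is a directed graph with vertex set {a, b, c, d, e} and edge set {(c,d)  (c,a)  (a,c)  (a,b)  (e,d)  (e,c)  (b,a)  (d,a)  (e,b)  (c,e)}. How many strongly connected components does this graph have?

1

{a, b, c, d, e} are all mutually reachable — one SCC of size 5.
That gives 1 strongly connected component.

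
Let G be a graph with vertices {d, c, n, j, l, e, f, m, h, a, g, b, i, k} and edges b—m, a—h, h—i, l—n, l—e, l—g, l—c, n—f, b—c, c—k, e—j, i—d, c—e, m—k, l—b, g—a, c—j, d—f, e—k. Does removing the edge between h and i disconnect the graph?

After removing h—i, the path h-a-g-l-n-f-d-i still connects them, so the edge is not a bridge.

No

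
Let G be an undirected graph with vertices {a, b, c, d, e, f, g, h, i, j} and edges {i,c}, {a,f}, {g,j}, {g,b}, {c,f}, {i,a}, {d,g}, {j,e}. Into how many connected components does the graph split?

3

h is isolated — a component by itself.
Starting from a we can reach a, c, f, i. That is one component of size 4.
Starting from b we can reach b, d, e, g, j. That is one component of size 5.
Total: 3 components.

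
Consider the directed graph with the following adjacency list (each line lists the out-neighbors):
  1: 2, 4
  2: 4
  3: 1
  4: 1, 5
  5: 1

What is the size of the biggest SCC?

4

{1, 2, 4, 5} are all mutually reachable — one SCC of size 4.
{3} is an SCC by itself.
The largest has 4 vertices.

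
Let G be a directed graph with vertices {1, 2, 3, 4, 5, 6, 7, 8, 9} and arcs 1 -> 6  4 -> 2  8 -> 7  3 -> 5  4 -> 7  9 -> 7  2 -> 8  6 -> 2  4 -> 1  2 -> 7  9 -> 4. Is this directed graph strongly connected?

There is no directed path from 5 to 9, so the graph is not strongly connected.

No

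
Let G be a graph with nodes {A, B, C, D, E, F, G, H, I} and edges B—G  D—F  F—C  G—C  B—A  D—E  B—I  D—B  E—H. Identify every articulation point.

Removing B increases the component count from 1 to 3, so B is a cut vertex.
Removing D increases the component count from 1 to 2, so D is a cut vertex.
Removing E increases the component count from 1 to 2, so E is a cut vertex.
By contrast removing H leaves 1 component; it is not a cut vertex. No other vertex is a cut vertex either.

B, D, E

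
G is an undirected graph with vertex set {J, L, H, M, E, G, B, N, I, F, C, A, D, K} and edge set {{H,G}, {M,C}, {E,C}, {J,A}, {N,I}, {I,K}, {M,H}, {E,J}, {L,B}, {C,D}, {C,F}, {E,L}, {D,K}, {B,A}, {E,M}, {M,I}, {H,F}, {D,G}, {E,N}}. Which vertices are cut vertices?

E

Removing E increases the component count from 1 to 2, so E is a cut vertex.
By contrast removing G leaves 1 component; it is not a cut vertex. No other vertex is a cut vertex either.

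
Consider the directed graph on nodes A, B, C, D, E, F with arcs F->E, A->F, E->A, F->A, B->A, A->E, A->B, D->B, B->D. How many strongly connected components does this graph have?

2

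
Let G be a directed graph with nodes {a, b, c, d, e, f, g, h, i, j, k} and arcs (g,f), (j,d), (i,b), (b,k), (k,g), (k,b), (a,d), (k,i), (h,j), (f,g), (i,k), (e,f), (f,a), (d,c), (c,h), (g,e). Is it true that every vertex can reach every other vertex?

No

There is no directed path from f to k, so the graph is not strongly connected.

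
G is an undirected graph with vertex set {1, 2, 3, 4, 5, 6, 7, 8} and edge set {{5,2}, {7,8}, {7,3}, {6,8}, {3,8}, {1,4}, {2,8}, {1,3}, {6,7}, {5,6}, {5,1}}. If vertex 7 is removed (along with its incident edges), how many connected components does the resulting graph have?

With 7 gone, the remaining components are: {1, 2, 3, 4, 5, 6, 8}.
That is 1 component.

1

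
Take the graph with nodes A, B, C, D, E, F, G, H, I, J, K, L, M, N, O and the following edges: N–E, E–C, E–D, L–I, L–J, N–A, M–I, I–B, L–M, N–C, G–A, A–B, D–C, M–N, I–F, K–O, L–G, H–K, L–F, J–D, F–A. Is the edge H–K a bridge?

Removing H–K leaves no path between H and K: the component count goes from 2 to 3. So it is a bridge.

Yes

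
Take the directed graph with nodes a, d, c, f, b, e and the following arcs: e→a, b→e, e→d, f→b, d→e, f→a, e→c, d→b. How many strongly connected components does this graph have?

{b, d, e} are all mutually reachable — one SCC of size 3.
{a} is an SCC by itself.
{f} is an SCC by itself.
{c} is an SCC by itself.
That gives 4 strongly connected components.

4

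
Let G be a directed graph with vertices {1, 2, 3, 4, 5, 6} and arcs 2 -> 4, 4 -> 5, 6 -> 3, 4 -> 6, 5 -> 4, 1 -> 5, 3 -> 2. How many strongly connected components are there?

2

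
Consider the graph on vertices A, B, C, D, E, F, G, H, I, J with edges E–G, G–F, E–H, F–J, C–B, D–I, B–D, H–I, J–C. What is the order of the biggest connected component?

A is isolated — a component by itself.
Starting from B we can reach B, C, D, E, F, G, H, I, J. That is one component of size 9.
The largest has 9 vertices.

9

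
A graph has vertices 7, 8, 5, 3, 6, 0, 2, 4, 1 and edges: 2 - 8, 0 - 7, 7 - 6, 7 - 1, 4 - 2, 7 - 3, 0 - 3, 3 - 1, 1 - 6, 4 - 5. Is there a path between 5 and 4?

Yes

From 5 we can reach 2, 4, 5, 8, which includes 4.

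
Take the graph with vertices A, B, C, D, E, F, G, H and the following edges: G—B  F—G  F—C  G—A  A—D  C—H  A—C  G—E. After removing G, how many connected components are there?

With G gone, the remaining components are: {B}; {E}; {A, C, D, F, H}.
That is 3 components.

3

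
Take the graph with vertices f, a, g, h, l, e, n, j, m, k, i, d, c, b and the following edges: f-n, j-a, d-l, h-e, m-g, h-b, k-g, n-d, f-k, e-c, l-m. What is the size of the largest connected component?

i is isolated — a component by itself.
Starting from a we can reach a, j. That is one component of size 2.
Starting from b we can reach b, c, e, h. That is one component of size 4.
Starting from d we can reach d, f, g, k, l, m, n. That is one component of size 7.
The largest has 7 vertices.

7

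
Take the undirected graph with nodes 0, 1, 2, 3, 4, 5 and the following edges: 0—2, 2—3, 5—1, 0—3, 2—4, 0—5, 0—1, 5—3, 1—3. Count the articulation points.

Removing 2 increases the component count from 1 to 2, so 2 is a cut vertex.
By contrast removing 1 leaves 1 component; it is not a cut vertex. No other vertex is a cut vertex either.

1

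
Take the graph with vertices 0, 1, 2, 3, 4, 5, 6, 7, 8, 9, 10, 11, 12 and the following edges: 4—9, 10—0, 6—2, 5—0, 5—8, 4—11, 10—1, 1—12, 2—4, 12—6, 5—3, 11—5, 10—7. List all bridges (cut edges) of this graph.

The edges on the cycle 10-1-12-6-2-4-11-5-0-10 are not bridges since each lies on that cycle.
But removing 8—5 disconnects 8 from 5; removing 9—4 disconnects 9 from 4; removing 3—5 disconnects 3 from 5; removing 10—7 disconnects 10 from 7 — these are bridges.

10-7, 3-5, 4-9, 5-8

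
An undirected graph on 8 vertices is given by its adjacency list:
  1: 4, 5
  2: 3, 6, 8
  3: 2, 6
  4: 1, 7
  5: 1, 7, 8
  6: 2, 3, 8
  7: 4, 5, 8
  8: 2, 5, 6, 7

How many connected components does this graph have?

Starting from 1 we can reach 1, 2, 3, 4, 5, 6, 7, 8. That is one component of size 8.
Total: 1 component.

1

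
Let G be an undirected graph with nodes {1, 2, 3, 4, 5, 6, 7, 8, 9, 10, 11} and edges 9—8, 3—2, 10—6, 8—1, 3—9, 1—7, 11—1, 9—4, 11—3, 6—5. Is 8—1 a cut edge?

No

After removing 8—1, the path 8-9-3-11-1 still connects them, so the edge is not a bridge.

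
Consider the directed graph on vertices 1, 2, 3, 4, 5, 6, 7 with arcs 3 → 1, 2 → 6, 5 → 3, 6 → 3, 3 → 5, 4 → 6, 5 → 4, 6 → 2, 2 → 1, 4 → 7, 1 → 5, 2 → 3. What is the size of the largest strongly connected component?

{1, 2, 3, 4, 5, 6} are all mutually reachable — one SCC of size 6.
{7} is an SCC by itself.
The largest has 6 vertices.

6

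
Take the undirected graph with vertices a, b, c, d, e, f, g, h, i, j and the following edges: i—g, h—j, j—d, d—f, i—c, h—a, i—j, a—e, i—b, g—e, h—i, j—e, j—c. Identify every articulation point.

Removing d increases the component count from 1 to 2, so d is a cut vertex.
Removing i increases the component count from 1 to 2, so i is a cut vertex.
Removing j increases the component count from 1 to 2, so j is a cut vertex.
By contrast removing c leaves 1 component; it is not a cut vertex. No other vertex is a cut vertex either.

d, i, j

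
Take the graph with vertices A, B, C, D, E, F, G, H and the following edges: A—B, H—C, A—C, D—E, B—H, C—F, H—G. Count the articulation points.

2

Removing C increases the component count from 2 to 3, so C is a cut vertex.
Removing H increases the component count from 2 to 3, so H is a cut vertex.
By contrast removing E leaves 2 components; it is not a cut vertex. No other vertex is a cut vertex either.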